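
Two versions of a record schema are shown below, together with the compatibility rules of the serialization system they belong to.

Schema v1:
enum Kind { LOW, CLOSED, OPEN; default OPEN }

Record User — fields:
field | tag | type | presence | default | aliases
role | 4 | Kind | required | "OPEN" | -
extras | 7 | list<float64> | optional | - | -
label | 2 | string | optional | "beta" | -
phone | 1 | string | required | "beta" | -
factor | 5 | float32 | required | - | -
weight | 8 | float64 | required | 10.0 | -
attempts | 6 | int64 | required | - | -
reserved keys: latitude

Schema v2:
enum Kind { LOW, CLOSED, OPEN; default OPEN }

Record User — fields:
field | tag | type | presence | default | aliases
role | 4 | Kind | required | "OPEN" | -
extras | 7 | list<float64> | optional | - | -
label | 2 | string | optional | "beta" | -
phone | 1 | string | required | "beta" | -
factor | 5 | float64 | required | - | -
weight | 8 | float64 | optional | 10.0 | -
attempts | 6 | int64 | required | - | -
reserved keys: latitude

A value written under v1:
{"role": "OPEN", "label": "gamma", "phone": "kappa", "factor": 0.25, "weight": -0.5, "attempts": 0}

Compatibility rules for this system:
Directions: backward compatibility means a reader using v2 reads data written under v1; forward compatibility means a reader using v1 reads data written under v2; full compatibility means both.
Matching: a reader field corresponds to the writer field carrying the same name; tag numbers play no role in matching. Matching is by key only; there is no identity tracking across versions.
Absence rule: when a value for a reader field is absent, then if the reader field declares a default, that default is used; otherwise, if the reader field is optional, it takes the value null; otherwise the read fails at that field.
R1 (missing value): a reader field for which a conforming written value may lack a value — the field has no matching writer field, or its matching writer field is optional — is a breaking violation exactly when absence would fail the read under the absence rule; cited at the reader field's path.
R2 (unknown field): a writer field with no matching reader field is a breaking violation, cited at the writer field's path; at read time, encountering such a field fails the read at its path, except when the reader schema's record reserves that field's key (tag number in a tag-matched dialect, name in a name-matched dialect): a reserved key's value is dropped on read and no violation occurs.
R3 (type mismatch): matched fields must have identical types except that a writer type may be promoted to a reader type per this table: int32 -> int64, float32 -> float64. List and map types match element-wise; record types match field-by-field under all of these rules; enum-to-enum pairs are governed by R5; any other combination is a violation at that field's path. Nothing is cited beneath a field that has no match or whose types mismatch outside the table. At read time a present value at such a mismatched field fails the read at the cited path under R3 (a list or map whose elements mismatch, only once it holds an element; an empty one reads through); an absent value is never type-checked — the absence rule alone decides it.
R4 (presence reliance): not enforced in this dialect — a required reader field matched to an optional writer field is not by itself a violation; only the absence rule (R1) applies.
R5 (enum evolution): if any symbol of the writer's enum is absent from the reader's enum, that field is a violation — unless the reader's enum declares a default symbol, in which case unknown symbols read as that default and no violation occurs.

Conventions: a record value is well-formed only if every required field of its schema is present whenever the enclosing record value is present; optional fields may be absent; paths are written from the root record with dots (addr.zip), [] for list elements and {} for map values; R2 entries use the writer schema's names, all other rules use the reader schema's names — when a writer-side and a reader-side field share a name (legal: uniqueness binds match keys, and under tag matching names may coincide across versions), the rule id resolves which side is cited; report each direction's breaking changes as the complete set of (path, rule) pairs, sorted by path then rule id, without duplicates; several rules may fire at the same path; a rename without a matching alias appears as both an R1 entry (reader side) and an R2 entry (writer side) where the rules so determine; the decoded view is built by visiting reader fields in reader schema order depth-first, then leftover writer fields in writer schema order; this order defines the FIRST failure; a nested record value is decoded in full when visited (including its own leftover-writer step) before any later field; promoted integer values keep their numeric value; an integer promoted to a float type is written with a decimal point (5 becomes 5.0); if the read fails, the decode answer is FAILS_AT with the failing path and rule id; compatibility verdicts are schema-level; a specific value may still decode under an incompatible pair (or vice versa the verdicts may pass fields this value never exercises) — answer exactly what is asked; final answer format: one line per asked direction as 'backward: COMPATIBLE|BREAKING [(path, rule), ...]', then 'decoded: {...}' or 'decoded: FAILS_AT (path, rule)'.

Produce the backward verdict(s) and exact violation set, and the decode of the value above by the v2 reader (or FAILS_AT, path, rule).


each type pair in User: writer, then reader
backward pass over User, reader schema v2, writer schema v1:
  role: Kind -> Kind, writer required; from role
  extras: list<float64> -> list<float64>, writer optional; from extras
  label: string -> string, writer optional; from label
  phone: string -> string, writer required; from phone
  factor: float32 -> float64, writer required; from factor
  weight: float64 -> float64, writer required; from weight
  attempts: int64 -> int64, writer required; from attempts
  => backward verdict for User: COMPATIBLE, no violations
decode (reader v2):
  role := "OPEN"
  extras := null (absent, optional -> null)
  label := "gamma"
  phone := "kappa"
  factor := 0.25 (float32 -> float64)
  weight := -0.5
  attempts := 0
  => decoded: {"role": "OPEN", "extras": null, "label": "gamma", "phone": "kappa", "factor": 0.25, "weight": -0.5, "attempts": 0}
the rest of the User diff is inert for this question:
  field weight in record User: required changed to optional -> triggers nothing under User's printed rules — same verdict
  field factor in record User: type float32 changed to float64 -> fires only in the forward direction of User, which is not asked here

backward: COMPATIBLE []; decoded: {"role": "OPEN", "extras": null, "label": "gamma", "phone": "kappa", "factor": 0.25, "weight": -0.5, "attempts": 0}


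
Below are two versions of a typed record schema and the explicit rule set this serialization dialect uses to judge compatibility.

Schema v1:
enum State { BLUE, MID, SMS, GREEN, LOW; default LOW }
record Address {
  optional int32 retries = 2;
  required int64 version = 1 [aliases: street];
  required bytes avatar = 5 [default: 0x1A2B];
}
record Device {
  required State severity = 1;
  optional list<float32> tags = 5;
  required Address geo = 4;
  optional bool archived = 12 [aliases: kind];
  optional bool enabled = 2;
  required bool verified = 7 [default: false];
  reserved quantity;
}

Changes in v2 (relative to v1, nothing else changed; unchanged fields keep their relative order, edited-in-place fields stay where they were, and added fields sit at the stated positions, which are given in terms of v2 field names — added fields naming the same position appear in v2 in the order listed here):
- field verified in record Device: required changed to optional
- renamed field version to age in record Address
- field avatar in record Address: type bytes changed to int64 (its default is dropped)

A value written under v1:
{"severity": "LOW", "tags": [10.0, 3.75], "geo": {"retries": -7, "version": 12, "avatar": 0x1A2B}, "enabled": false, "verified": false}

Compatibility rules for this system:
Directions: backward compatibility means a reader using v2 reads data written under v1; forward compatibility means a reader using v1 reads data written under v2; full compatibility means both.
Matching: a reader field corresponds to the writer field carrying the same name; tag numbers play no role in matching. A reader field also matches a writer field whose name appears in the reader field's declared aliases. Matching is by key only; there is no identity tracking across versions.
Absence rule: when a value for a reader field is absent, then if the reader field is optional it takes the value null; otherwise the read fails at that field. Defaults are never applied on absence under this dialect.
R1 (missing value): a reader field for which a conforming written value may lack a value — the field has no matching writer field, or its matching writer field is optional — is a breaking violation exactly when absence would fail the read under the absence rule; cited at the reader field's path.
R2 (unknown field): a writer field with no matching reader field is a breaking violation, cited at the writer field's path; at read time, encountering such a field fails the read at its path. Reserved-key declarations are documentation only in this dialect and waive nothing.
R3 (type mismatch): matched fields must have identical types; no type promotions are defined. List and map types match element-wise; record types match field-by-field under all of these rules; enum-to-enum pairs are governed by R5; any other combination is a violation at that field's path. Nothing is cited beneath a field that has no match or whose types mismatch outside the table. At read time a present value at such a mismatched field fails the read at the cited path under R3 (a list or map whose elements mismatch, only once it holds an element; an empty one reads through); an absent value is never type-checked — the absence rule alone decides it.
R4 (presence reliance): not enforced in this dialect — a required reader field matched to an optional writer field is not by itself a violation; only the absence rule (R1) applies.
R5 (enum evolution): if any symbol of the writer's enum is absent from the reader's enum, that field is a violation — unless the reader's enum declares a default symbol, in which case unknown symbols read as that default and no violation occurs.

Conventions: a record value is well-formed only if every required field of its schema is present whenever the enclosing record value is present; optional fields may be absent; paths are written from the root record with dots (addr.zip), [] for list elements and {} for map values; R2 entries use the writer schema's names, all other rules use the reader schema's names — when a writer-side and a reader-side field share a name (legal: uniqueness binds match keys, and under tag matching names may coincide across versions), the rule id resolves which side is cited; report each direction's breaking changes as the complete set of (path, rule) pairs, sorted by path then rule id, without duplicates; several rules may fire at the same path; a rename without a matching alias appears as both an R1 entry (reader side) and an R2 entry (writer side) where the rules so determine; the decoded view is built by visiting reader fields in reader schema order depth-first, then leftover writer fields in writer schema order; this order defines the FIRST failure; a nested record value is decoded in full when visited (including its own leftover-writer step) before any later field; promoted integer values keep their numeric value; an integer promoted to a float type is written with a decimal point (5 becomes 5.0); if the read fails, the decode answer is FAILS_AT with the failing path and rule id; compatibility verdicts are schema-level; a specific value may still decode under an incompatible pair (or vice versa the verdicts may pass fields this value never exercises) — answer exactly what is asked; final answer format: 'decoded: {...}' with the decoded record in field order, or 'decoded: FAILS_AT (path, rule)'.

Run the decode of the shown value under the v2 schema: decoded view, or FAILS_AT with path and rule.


each type pair in Device: writer, then reader
decoding the Device value with the v2 reader:
  severity := "LOW"
  tags := [10.0, 3.75]
  geo.retries := -7
  read fails at geo.age under R1 (no fill)
  => FAILS_AT (geo.age, R1)
diffs on Device not affecting the asked answer:
  field verified in record Device: required changed to optional -> affects the rule determinations only; this particular Device value decodes identically
  field avatar in record Address: type bytes changed to int64 (its default is dropped) -> affects the rule determinations only; this particular Device value decodes identically

decoded: FAILS_AT (geo.age, R1)


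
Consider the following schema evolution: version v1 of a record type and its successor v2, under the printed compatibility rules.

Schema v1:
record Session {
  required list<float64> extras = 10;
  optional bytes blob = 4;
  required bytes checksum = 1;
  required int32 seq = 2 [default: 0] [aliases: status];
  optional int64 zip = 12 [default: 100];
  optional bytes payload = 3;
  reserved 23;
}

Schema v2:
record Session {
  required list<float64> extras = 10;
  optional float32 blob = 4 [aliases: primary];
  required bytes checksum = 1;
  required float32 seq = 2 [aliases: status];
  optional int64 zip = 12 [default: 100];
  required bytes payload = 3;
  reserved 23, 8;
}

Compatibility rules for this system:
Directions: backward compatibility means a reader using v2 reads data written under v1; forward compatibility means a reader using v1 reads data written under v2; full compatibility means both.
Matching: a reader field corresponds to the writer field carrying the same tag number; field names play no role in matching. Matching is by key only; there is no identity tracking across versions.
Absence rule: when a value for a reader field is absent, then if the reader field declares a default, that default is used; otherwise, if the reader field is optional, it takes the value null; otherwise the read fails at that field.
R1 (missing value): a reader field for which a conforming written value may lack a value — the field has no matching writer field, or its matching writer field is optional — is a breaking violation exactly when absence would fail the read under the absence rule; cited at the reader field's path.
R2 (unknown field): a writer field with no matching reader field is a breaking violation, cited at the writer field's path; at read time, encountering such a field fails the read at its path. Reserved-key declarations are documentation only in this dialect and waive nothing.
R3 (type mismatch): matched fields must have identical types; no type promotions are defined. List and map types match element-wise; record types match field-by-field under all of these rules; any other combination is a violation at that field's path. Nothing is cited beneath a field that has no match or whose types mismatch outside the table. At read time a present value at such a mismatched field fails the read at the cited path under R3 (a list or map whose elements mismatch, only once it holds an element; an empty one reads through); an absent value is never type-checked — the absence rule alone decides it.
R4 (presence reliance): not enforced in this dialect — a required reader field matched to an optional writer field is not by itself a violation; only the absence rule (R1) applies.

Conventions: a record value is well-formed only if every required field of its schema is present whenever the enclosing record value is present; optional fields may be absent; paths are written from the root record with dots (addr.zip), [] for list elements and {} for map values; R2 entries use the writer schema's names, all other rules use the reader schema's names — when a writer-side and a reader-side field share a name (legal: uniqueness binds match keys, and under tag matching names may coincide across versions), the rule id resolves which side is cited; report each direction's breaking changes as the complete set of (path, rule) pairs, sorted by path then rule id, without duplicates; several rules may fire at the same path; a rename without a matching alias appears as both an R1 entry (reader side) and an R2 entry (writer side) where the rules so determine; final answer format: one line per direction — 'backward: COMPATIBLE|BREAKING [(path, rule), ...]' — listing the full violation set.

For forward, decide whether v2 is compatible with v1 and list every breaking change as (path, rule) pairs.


arrows below run writer -> reader for Session
forward on Session — v1 reading data written by v2:
  extras <- extras (list<float64> -> list<float64>, writer required)
  blob <- blob (float32 -> bytes, writer optional)
  checksum <- checksum (bytes -> bytes, writer required)
  seq <- seq (float32 -> int32, writer required)
  zip <- zip (int64 -> int64, writer optional)
  payload <- payload (bytes -> bytes, writer required)
  violation R3 at blob
  violation R3 at seq
  => forward verdict for Session: BREAKING, 2 violation(s)
ruling out the remaining Session differences:
  field payload in record Session: optional changed to required -> its effect on Session is confined to the backward direction, not asked

forward: BREAKING [(blob, R3), (seq, R3)]


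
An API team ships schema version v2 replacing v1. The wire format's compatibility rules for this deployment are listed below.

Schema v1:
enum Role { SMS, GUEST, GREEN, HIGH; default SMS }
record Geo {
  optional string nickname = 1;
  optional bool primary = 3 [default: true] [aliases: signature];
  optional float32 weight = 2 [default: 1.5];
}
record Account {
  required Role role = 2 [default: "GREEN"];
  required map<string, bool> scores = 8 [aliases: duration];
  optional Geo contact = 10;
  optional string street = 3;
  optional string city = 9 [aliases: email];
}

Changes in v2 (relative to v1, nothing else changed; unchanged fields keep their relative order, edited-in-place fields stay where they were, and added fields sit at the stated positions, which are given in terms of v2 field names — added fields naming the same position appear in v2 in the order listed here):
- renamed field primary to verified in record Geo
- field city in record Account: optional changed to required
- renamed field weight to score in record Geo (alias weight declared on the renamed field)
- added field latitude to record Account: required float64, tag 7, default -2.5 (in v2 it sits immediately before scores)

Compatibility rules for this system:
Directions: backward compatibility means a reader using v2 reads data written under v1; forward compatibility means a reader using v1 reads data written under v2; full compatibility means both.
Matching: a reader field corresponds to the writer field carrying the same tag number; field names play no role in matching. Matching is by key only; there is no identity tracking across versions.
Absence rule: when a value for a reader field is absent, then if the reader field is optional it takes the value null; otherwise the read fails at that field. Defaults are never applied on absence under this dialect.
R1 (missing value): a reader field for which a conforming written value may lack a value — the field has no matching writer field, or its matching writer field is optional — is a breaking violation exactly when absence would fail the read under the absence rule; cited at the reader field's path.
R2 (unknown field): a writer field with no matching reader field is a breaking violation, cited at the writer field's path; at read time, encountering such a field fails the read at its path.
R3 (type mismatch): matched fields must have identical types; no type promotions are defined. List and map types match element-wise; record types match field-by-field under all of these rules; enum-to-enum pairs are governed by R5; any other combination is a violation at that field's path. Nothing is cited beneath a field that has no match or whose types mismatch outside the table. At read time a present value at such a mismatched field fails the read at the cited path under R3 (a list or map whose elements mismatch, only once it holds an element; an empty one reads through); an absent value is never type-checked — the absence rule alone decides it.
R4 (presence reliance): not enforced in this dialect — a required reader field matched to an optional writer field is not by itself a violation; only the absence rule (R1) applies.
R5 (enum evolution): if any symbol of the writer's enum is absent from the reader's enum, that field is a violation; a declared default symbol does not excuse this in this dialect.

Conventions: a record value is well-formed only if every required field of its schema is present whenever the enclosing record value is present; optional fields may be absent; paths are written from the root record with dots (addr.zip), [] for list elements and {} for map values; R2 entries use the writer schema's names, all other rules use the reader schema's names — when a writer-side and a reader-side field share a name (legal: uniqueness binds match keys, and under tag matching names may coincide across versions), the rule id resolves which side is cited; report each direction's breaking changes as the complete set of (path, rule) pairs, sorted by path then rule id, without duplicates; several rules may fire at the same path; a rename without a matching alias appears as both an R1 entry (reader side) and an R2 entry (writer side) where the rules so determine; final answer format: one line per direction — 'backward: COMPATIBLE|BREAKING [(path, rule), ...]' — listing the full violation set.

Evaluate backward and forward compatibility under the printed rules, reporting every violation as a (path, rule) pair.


in Account below, arrows point writer -> reader
backward pass over Account, reader schema v2, writer schema v1:
  writer required, Role -> Role: reader role maps from writer role
  latitude has no writer counterpart
  writer required, map<string, bool> -> map<string, bool>: reader scores maps from writer scores
  writer optional, Geo -> Geo: reader contact maps from writer contact
  writer optional, string -> string: reader street maps from writer street
  writer optional, string -> string: reader city maps from writer city
  writer optional, string -> string: reader contact.nickname maps from writer contact.nickname
  writer optional, bool -> bool: reader contact.verified maps from writer contact.primary
  writer optional, float32 -> float32: reader contact.score maps from writer contact.weight
  R1 fires at city
  R1 fires at latitude
  => backward verdict for Account: BREAKING, 2 violation(s)
forward pass over Account, reader schema v1, writer schema v2:
  writer required, Role -> Role: reader role maps from writer role
  writer required, map<string, bool> -> map<string, bool>: reader scores maps from writer scores
  writer optional, Geo -> Geo: reader contact maps from writer contact
  writer optional, string -> string: reader street maps from writer street
  writer required, string -> string: reader city maps from writer city
  leftover writer field: latitude
  writer optional, string -> string: reader contact.nickname maps from writer contact.nickname
  writer optional, bool -> bool: reader contact.primary maps from writer contact.verified
  writer optional, float32 -> float32: reader contact.weight maps from writer contact.score
  R2 fires at latitude
  => forward verdict for Account: BREAKING, 1 violation(s)

backward: BREAKING [(city, R1), (latitude, R1)]; forward: BREAKING [(latitude, R2)]


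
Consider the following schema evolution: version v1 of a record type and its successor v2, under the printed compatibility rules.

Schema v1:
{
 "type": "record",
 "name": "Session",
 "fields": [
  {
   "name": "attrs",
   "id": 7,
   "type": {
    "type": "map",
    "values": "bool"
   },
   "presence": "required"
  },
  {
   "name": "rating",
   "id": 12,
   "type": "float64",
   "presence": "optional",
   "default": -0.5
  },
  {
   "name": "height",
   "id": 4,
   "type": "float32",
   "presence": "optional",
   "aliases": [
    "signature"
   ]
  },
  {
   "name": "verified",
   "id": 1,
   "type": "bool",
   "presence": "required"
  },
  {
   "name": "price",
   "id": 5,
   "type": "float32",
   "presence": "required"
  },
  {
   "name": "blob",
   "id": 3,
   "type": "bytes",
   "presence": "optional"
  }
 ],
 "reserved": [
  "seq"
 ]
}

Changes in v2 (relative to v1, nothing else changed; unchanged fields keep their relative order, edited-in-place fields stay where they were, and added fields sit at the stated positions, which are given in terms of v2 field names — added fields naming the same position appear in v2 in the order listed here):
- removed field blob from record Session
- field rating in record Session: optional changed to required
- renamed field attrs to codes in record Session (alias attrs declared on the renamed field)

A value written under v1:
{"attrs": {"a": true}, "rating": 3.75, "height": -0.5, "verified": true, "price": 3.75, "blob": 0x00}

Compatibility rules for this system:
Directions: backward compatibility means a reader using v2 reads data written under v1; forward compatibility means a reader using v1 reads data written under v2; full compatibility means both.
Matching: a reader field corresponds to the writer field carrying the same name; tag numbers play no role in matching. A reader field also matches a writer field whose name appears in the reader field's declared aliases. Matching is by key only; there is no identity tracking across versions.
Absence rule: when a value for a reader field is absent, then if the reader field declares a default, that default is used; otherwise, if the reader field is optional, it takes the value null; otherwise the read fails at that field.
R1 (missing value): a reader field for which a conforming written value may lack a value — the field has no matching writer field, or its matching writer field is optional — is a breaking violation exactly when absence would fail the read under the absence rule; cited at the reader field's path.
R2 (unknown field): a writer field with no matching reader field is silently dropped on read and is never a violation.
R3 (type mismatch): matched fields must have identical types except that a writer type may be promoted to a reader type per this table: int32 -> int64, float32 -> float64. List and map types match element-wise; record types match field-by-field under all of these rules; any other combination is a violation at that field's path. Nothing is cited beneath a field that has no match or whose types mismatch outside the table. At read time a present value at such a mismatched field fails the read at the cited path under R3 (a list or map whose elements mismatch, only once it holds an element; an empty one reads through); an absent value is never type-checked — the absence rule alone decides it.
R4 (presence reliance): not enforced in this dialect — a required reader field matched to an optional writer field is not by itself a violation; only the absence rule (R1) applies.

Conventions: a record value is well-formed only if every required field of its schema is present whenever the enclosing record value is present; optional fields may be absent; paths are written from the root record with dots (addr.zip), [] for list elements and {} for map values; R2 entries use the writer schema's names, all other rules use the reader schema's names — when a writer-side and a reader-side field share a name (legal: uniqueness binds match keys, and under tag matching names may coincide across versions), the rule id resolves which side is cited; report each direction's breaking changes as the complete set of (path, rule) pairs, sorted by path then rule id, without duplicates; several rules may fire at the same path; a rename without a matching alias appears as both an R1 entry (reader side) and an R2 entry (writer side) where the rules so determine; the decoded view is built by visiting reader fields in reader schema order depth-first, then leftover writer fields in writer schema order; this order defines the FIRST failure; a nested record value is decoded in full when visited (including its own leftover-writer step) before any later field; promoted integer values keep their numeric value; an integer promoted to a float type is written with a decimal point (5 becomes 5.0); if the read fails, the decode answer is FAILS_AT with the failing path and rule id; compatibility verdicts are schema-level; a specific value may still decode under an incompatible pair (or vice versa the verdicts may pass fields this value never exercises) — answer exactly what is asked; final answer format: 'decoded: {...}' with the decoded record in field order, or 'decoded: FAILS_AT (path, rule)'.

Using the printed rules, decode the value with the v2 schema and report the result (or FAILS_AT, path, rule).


in Session below, arrows point writer -> reader
decode walk for Session under reader schema v2:
  codes := {"a": true} (from writer attrs)
  rating := 3.75
  height := -0.5
  verified := true
  price := 3.75
  writer blob: no reader field; dropped
  => decoded: {"codes": {"a": true}, "rating": 3.75, "height": -0.5, "verified": true, "price": 3.75}
diffs on Session not affecting the asked answer:
  field rating in record Session: optional changed to required -> inert under this dialect — no rule fires on Session and the result does not move

decoded: {"codes": {"a": true}, "rating": 3.75, "height": -0.5, "verified": true, "price": 3.75}


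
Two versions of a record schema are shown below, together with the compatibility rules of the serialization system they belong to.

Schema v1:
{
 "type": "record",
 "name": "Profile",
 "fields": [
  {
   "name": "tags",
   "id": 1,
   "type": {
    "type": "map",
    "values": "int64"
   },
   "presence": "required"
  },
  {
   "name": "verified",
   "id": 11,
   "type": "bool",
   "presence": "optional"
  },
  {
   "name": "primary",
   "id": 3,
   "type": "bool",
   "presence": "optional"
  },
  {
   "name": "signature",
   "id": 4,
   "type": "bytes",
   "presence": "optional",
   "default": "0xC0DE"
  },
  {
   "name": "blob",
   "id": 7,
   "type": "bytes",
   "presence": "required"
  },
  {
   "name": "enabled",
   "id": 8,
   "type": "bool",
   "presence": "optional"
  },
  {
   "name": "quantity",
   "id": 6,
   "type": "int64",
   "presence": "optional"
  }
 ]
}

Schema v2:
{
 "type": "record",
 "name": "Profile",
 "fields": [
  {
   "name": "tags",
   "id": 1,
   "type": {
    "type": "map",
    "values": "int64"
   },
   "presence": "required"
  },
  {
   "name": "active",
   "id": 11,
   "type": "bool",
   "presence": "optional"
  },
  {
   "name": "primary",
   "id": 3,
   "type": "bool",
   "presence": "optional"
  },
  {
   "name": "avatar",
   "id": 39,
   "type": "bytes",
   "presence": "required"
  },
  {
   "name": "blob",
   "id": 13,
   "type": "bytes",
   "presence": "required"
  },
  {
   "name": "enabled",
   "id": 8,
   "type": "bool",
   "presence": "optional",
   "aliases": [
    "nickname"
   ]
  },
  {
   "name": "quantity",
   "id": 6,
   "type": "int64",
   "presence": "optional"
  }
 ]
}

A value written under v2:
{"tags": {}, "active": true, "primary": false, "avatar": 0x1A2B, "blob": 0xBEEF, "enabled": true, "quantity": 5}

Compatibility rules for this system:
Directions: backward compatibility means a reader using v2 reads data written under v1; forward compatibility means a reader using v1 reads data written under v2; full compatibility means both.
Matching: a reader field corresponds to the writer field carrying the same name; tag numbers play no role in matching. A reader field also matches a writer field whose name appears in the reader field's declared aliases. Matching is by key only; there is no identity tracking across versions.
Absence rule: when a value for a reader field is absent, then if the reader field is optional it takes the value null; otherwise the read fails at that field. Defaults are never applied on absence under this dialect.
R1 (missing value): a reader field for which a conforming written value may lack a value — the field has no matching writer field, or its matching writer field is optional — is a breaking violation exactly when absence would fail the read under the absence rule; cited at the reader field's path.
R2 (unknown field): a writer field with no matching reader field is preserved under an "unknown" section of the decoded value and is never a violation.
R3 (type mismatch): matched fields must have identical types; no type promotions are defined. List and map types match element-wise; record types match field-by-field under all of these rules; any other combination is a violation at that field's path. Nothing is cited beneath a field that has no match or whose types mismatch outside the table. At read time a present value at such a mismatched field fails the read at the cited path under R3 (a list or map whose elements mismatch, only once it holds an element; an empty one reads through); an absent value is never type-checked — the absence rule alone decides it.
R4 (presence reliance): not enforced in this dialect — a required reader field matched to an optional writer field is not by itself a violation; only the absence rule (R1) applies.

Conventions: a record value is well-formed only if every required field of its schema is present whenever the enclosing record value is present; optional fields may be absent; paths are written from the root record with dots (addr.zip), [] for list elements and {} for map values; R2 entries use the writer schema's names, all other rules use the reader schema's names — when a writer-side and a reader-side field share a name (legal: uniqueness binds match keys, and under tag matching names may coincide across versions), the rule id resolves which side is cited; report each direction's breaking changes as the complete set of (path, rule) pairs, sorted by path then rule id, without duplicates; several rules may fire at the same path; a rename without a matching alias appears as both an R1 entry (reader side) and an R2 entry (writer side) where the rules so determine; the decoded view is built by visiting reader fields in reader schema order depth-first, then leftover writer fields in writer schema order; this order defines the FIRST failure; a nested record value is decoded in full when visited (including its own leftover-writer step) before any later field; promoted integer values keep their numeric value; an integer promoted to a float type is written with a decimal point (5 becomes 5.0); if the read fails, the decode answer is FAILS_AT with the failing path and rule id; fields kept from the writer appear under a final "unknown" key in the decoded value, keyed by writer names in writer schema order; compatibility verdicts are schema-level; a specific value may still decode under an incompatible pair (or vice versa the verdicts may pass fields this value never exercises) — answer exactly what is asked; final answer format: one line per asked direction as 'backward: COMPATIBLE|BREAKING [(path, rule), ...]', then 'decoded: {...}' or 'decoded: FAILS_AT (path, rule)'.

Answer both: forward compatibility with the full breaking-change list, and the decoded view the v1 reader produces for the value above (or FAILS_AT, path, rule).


in Profile below, arrows point writer -> reader
forward analysis of Profile with v1 as reader and v2 as writer:
  tags: map<string, int64> -> map<string, int64>, writer required; from tags
  verified has no writer counterpart
  primary: bool -> bool, writer optional; from primary
  signature has no writer counterpart
  blob: bytes -> bytes, writer required; from blob
  enabled: bool -> bool, writer optional; from enabled
  quantity: int64 -> int64, writer optional; from quantity
  writer field active has no reader counterpart
  writer field avatar has no reader counterpart
  => forward verdict for Profile: COMPATIBLE, no violations
decode (reader v1):
  tags := {}
  verified := null (absent, optional -> null)
  primary := false
  signature := null (absent, optional -> null)
  blob := 0xBEEF
  enabled := true
  quantity := 5
  writer active: kept under "unknown"
  writer avatar: kept under "unknown"
  => decoded: {"tags": {}, "verified": null, "primary": false, "signature": null, "blob": 0xBEEF, "enabled": true, "quantity": 5, "unknown": {"active": true, "avatar": 0x1A2B}}
the rest of the Profile diff is inert for this question:
  field blob in record Profile: tag 7 changed to 13 -> no rule fires on it in Profile's dialect; the asked verdict holds
  removed field signature from record Profile -> no rule fires on it in Profile's dialect; the asked verdict holds

forward: COMPATIBLE []; decoded: {"tags": {}, "verified": null, "primary": false, "signature": null, "blob": 0xBEEF, "enabled": true, "quantity": 5, "unknown": {"active": true, "avatar": 0x1A2B}}


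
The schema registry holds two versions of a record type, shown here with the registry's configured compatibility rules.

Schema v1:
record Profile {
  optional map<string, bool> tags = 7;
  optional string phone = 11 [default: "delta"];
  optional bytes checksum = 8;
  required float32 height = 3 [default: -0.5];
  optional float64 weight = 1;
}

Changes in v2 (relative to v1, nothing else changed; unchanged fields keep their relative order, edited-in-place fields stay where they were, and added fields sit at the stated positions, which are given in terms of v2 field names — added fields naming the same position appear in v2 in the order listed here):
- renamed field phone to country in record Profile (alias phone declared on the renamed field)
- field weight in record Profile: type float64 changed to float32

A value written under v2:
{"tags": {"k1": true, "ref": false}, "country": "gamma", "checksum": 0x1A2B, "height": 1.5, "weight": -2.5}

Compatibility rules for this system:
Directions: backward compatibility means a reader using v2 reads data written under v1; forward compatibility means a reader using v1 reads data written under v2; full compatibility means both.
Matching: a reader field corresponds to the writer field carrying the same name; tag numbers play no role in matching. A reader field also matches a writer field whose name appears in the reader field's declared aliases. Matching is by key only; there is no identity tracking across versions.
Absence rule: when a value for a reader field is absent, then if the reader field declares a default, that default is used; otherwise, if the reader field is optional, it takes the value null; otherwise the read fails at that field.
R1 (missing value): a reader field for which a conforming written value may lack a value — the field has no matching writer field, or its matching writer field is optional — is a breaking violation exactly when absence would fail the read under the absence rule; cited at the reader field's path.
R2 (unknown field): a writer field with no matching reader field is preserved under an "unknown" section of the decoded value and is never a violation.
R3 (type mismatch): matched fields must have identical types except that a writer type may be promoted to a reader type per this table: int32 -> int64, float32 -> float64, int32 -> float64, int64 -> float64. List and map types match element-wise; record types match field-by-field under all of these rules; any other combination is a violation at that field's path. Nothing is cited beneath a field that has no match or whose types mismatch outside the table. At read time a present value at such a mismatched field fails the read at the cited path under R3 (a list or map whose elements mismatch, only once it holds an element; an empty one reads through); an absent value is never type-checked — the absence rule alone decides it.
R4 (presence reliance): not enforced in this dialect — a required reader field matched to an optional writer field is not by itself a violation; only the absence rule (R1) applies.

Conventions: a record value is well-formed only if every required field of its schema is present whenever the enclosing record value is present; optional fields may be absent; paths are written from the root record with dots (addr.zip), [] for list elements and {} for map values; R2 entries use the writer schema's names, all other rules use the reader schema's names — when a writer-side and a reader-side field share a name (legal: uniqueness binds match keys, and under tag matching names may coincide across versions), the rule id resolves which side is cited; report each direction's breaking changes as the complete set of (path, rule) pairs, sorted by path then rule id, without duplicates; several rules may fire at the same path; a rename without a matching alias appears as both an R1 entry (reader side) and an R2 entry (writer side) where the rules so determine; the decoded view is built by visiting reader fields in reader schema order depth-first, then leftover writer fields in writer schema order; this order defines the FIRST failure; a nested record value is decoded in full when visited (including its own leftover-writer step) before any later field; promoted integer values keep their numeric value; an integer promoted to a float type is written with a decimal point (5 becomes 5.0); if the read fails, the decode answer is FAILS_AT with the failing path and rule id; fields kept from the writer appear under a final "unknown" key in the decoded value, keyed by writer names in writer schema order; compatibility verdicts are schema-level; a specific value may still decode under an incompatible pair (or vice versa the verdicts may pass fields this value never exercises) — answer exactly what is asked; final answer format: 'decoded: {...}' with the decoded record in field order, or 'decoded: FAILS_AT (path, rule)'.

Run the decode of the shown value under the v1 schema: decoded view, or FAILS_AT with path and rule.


decoded: {"tags": {"k1": true, "ref": false}, "phone": "delta", "checksum": 0x1A2B, "height": 1.5, "weight": -2.5, "unknown": {"country": "gamma"}}

arrows below run writer -> reader for Profile
decode walk for Profile under reader schema v1:
  tags := {"k1": true, "ref": false}
  phone := "delta" (absent -> default)
  checksum := 0x1A2B
  height := 1.5
  weight := -2.5 (float32 -> float64)
  writer country: kept under "unknown"
  => decoded: {"tags": {"k1": true, "ref": false}, "phone": "delta", "checksum": 0x1A2B, "height": 1.5, "weight": -2.5, "unknown": {"country": "gamma"}}
checking off the Profile differences that do not matter here:
  field weight in record Profile: type float64 changed to float32 -> shifts the Profile verdicts, not this decode
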